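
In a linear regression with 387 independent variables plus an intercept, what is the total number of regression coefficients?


Each predictor gets one coefficient, plus one intercept.
Total parameters = 387 + 1 = 388.

388


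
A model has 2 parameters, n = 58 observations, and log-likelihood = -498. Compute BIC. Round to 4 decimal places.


k * ln(n) = 2 * ln(58) = 2 * 4.060443 = 8.120886.
-2 * loglik = -2 * (-498) = 996.
BIC = 8.120886 + 996 = 1004.120886, which rounds to 1004.1209.

1004.1209


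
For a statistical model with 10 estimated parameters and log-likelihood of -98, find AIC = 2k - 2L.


AIC = 2*10 - 2*(-98).
= 20 + 196 = 216.

216


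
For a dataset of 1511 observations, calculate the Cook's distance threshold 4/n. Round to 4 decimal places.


The threshold is 4/n.
4/1511 = 0.0026.

0.0026


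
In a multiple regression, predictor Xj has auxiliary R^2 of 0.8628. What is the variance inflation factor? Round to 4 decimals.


VIF = 1 / (1 - 0.8628).
= 1 / 0.1372 = 7.2886.

7.2886


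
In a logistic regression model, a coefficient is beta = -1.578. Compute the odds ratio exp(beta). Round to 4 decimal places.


exp(-1.578) = 0.2064.
So the odds ratio is 0.2064.

0.2064


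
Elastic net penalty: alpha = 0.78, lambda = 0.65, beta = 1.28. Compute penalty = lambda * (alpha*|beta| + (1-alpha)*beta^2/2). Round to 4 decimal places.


alpha * |beta| = 0.78 * 1.28 = 0.9984.
(1-alpha) * beta^2/2 = 0.22 * 1.6384/2 = 0.1802.
Total = 0.65 * (0.9984 + 0.1802) = 0.7661.

0.7661


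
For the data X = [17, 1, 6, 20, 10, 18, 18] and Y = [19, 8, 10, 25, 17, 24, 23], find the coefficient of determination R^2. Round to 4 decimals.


The fitted line is Y = 6.3544 + 0.9058*X.
SSres = 16.0437, SStot = 276.0000.
R^2 = 1 - SSres/SStot = 0.9419.

0.9419


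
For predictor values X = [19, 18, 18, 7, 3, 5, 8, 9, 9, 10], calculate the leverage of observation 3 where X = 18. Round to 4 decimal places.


Compute xbar = 10.6000 with n = 10 observations.
SXX = 294.4000.
Leverage = 1/10 + (18 - 10.6000)^2/294.4000 = 0.2860.

0.2860


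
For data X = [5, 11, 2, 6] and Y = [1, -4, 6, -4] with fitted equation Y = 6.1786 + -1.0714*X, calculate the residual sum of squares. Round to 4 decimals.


Compute predicted values, then residuals = yi - yhat_i.
Residuals: [0.1784, 1.6068, 1.9642, -3.7502].
SSres = sum(residual^2) = 20.5357.

20.5357


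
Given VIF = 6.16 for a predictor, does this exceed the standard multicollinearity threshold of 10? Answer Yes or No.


The threshold is 10.
VIF = 6.16 is < 10.
Multicollinearity indication: No.

No


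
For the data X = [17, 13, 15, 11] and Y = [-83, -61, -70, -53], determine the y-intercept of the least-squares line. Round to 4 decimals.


The slope is b1 = -4.9500.
Sample means are xbar = 14.0000 and ybar = -66.7500.
Intercept: b0 = -66.7500 - (-4.9500)(14.0000) = 2.5500.

2.5500


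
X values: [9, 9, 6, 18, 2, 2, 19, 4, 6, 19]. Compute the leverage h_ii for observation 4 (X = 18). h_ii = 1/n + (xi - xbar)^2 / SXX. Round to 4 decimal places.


Compute xbar = 9.4000 with n = 10 observations.
SXX = 420.4000.
Leverage = 1/10 + (18 - 9.4000)^2/420.4000 = 0.2759.

0.2759


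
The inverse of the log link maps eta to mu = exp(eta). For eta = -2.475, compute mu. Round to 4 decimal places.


Apply the inverse link:
mu = e^-2.475 = 0.0842.

0.0842


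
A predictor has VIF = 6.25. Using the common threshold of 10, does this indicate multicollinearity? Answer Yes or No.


The threshold is 10.
VIF = 6.25 is < 10.
Multicollinearity indication: No.

No


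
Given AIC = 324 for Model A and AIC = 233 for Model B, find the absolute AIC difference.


Absolute difference = |324 - 233| = 91.
The model with lower AIC (B) is preferred.

91


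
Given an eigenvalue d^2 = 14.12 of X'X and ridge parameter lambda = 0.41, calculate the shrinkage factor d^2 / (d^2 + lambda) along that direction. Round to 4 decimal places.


Denominator = d^2 + lambda = 14.12 + 0.41 = 14.5300.
Shrinkage = 14.12 / 14.5300 = 0.9718.

0.9718


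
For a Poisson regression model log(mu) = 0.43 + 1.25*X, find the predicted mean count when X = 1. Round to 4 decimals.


Linear predictor: eta = 0.43 + (1.25)(1) = 1.6800.
Expected count: mu = exp(1.6800) = 5.3656.

5.3656


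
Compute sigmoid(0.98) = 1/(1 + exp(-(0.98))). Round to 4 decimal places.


exp(-0.9800) = 0.3753.
1 + exp(-z) = 1.3753.
sigmoid = 1/1.3753 = 0.7271.

0.7271


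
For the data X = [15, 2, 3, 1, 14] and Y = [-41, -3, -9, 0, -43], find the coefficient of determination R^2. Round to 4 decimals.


The fitted line is Y = 2.0947 + -3.0421*X.
SSres = 18.4632, SStot = 1776.8000.
R^2 = 1 - SSres/SStot = 0.9896.

0.9896


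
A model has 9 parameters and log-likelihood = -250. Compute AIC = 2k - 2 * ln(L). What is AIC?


AIC = 2k - 2*loglik = 2(9) - 2(-250).
= 18 + 500 = 518.

518


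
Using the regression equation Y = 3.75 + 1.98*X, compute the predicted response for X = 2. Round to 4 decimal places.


Predicted value:
Y = 3.75 + (1.98)(2) = 3.75 + 3.9600 = 7.7100.

7.7100


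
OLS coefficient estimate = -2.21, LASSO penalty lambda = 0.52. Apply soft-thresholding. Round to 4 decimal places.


Check: |-2.21| = 2.21 vs lambda = 0.52.
Since |beta| > lambda, coefficient = sign(beta)*(|beta| - lambda) = -1.6900.
Soft-thresholded coefficient = -1.6900.

-1.6900


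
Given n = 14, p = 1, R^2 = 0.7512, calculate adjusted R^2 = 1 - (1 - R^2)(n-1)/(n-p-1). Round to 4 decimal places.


Adjusted R^2 = 1 - (1 - R^2) * (n-1)/(n-p-1).
(1 - R^2) = 0.2488.
(n-1)/(n-p-1) = 13/12.
(1 - R^2) * (n-1) = 0.2488 * 13 = 3.2344.
Divide by (n-p-1): 3.2344 / 12 = 0.2695.
Adj R^2 = 1 - 0.2695 = 0.7305.

0.7305


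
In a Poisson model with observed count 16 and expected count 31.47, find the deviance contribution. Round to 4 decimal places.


First: ln(16/31.47) = -0.676446.
Then: 16 * -0.676446 = -10.823136.
y - mu = 16 - 31.47 = -15.47.
D = 2(-10.823136 - -15.47) = 9.293728, which rounds to 9.2937.

9.2937


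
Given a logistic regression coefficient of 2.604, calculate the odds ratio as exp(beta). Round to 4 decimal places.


Odds ratio = exp(beta) = exp(2.604).
= 13.5177.

13.5177


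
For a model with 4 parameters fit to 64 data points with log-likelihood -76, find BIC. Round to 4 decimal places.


Compute k*ln(n) = 4*ln(64) = 4*4.158883 = 16.635532.
Then -2*loglik = 152.
BIC = 16.635532 + 152 = 168.635532, which rounds to 168.6355.

168.6355


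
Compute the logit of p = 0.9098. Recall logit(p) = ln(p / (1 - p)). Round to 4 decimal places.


1 - p = 0.0902.
p/(1-p) = 10.0865.
logit = ln(10.0865) = 2.3112.

2.3112


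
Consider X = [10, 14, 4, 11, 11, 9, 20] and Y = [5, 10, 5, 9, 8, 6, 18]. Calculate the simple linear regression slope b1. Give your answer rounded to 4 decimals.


The sample means are xbar = 11.2857 and ybar = 8.7143.
Compute S_xx = 143.4286 and S_xy = 122.5714.
Slope b1 = S_xy / S_xx = 122.5714 / 143.4286 = 0.8546.

0.8546


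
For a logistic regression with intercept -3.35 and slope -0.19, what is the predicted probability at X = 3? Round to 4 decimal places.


z = -3.35 + -0.19 * 3 = -3.9200.
Sigmoid: P = 1 / (1 + exp(3.9200)) = 0.0195.

0.0195


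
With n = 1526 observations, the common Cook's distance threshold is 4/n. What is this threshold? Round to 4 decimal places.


The threshold is 4/n.
4/1526 = 0.0026.

0.0026


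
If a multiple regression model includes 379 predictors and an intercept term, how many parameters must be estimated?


Including the intercept, the model has 379 predictor coefficients + 1 intercept.
Total = 380.

380


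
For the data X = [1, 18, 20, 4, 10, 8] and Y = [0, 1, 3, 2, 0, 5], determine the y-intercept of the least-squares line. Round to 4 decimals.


First find the slope: b1 = 0.0497.
Means: xbar = 10.1667, ybar = 1.8333.
b0 = ybar - b1 * xbar = 1.8333 - 0.0497 * 10.1667 = 1.3277.

1.3277


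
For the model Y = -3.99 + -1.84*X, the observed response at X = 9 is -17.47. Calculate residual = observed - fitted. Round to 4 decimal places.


Predicted = -3.99 + -1.84 * 9 = -20.5500.
Residual = -17.47 - -20.5500 = 3.0800.

3.0800


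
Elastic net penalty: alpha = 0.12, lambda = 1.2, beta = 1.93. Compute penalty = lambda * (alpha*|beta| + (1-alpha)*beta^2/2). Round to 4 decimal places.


L1 component = 0.12 * |1.93| = 0.2316.
L2 component = 0.88 * 1.93^2 / 2 = 1.6390.
Penalty = 1.2 * (0.2316 + 1.6390) = 1.2 * 1.8706 = 2.2447.

2.2447


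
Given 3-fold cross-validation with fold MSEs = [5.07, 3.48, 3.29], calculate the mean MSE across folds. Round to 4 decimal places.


Sum of fold MSEs = 11.8400.
Average = 11.8400 / 3 = 3.9467.

3.9467


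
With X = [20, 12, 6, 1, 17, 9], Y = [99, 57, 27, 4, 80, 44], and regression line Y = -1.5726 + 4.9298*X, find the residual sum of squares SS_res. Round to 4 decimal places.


Compute predicted values, then residuals = yi - yhat_i.
Residuals: [1.9766, -0.5850, -1.0062, 0.6428, -2.2340, 1.2044].
SSres = sum(residual^2) = 12.1161.

12.1161


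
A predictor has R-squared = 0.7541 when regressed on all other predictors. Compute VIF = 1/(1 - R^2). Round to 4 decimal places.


Using VIF = 1/(1 - R^2_j):
1 - 0.7541 = 0.2459.
VIF = 4.0667.

4.0667


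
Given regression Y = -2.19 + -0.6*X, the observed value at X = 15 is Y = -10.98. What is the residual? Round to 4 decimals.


Fitted value at X = 15 is yhat = -2.19 + -0.6*15 = -11.1900.
Residual = -10.98 - -11.1900 = 0.2100.

0.2100


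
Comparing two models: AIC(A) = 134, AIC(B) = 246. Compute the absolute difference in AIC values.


Compute |134 - 246| = 112.
Model A has the smaller AIC.

112


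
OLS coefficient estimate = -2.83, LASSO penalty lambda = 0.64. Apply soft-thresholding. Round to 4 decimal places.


Check: |-2.83| = 2.83 vs lambda = 0.64.
Since |beta| > lambda, coefficient = sign(beta)*(|beta| - lambda) = -2.1900.
Soft-thresholded coefficient = -2.1900.

-2.1900


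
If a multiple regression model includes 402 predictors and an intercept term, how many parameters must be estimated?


Total coefficients = number of predictors + 1 (for the intercept).
= 402 + 1 = 403.

403


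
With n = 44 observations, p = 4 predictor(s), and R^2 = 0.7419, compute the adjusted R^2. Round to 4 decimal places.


Using the formula:
(1 - 0.7419) = 0.2581.
Multiply by 43/39: 0.2581 * 43 = 11.0983, then 11.0983 / 39 = 0.2846.
Adj R^2 = 1 - 0.2846 = 0.7154.

0.7154


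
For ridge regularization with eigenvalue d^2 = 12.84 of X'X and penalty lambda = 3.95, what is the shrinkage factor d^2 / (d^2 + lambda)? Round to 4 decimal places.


d^2 + lambda = 12.84 + 3.95 = 16.7900.
Shrinkage factor = 12.84/16.7900 = 0.7647.

0.7647


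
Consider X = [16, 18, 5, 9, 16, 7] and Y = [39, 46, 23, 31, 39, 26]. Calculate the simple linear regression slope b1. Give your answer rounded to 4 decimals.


First compute the means: xbar = 11.8333, ybar = 34.0000.
Then S_xx = sum((xi - xbar)^2) = 150.8333.
S_xy = sum((xi - xbar)(yi - ybar)) = 238.0000.
b1 = S_xy / S_xx = 238.0000 / 150.8333 = 1.5779.

1.5779


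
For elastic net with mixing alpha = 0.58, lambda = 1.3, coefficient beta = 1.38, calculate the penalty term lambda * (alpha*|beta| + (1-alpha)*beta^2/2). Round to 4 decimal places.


alpha * |beta| = 0.58 * 1.38 = 0.8004.
(1-alpha) * beta^2/2 = 0.42 * 1.9044/2 = 0.3999.
Total = 1.3 * (0.8004 + 0.3999) = 1.5604.

1.5604


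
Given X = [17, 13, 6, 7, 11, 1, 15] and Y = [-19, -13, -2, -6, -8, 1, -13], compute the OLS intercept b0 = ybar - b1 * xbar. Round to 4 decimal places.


Compute b1 = -1.2000 from the OLS formula.
With xbar = 10.0000 and ybar = -8.5714, the intercept is:
b0 = -8.5714 - -1.2000 * 10.0000 = 3.4286.

3.4286


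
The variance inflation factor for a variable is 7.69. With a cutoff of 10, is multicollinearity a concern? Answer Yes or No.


Check: VIF = 7.69 vs threshold = 10.
Since 7.69 < 10, the answer is No.

No


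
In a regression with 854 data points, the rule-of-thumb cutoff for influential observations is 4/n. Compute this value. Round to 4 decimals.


The threshold is 4/n.
4/854 = 0.0047.

0.0047


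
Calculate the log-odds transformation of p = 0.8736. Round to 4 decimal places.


Compute the odds: 0.8736/0.1264 = 6.9114.
Take the natural log: ln(6.9114) = 1.9332.

1.9332


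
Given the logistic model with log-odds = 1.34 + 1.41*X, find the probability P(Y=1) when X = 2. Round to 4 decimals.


Compute z = 1.34 + (1.41)(2) = 4.1600.
exp(-z) = 0.0156.
P = 1/(1 + 0.0156) = 0.9846.

0.9846


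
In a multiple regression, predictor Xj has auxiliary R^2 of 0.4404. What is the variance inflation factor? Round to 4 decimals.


Denominator: 1 - 0.4404 = 0.5596.
VIF = 1 / 0.5596 = 1.7870.

1.7870


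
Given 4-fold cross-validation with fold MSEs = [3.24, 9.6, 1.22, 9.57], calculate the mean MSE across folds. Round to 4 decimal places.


Sum of fold MSEs = 23.6300.
Average = 23.6300 / 4 = 5.9075.

5.9075


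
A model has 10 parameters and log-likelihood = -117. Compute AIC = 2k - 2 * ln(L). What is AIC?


Compute:
2k = 2*10 = 20.
-2*loglik = -2*(-117) = 234.
AIC = 20 + 234 = 254.

254


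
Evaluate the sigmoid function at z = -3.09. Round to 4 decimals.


First, exp(3.0900) = 21.9771.
Then sigma(z) = 1/(1 + 21.9771) = 0.0435.

0.0435


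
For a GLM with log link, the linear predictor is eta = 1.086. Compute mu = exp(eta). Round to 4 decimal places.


The inverse log link gives:
mu = exp(1.086) = 2.9624.

2.9624


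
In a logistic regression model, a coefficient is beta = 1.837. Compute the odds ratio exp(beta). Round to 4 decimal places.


The odds ratio is computed as:
OR = e^(1.837) = 6.2777.

6.2777


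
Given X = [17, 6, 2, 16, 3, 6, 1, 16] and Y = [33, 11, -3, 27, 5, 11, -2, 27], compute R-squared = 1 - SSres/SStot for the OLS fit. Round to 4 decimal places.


After computing the OLS fit (b0=-3.1089, b1=1.9981):
SSres = 40.8738, SStot = 1341.8750.
R^2 = 1 - 40.8738/1341.8750 = 0.9695.

0.9695


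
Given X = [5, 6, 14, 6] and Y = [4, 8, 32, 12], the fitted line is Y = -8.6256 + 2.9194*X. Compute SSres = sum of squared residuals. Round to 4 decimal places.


Predicted values from Y = -8.6256 + 2.9194*X.
Residuals: [-1.9714, -0.8908, -0.2460, 3.1092].
SSres = 14.4076.

14.4076


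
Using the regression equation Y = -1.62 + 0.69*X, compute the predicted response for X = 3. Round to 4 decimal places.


Substitute X = 3 into the equation:
Y = -1.62 + 0.69 * 3 = -1.62 + 2.0700 = 0.4500.

0.4500


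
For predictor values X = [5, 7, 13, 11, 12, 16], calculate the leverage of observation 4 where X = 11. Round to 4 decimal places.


Compute xbar = 10.6667 with n = 6 observations.
SXX = 81.3333.
Leverage = 1/6 + (11 - 10.6667)^2/81.3333 = 0.1680.

0.1680


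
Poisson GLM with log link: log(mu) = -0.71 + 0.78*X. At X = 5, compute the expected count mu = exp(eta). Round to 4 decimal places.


eta = -0.71 + 0.78 * 5 = 3.1900.
mu = exp(3.1900) = 24.2884.

24.2884


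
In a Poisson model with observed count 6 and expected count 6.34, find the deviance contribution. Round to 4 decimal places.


Compute y*ln(y/mu) = 6*ln(6/6.34) = 6*-0.055119 = -0.330714.
y - mu = -0.34.
D = 2*(-0.330714 - (-0.34)) = 0.018572, which rounds to 0.0186.

0.0186


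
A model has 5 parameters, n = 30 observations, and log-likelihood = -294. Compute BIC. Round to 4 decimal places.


k * ln(n) = 5 * ln(30) = 5 * 3.401197 = 17.005985.
-2 * loglik = -2 * (-294) = 588.
BIC = 17.005985 + 588 = 605.005985, which rounds to 605.0060.

605.0060


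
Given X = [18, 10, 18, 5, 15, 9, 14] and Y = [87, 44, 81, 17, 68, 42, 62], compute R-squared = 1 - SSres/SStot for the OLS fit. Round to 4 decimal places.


The fitted line is Y = -6.2351 + 4.9960*X.
SSres = 35.4263, SStot = 3615.4286.
R^2 = 1 - SSres/SStot = 0.9902.

0.9902


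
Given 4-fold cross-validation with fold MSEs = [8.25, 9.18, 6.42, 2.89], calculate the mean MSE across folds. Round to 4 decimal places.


Sum of fold MSEs = 26.7400.
Average = 26.7400 / 4 = 6.6850.

6.6850


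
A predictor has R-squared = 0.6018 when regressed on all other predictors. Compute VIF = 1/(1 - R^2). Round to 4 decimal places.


VIF = 1 / (1 - 0.6018).
= 1 / 0.3982 = 2.5113.

2.5113


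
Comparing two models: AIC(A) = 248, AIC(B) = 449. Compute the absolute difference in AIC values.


Compute |248 - 449| = 201.
Model A has the smaller AIC.

201


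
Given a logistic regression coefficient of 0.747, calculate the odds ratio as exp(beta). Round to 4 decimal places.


exp(0.747) = 2.1107.
So the odds ratio is 2.1107.

2.1107


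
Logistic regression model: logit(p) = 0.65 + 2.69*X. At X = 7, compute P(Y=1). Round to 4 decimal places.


Compute z = 0.65 + (2.69)(7) = 19.4800.
exp(-z) = 0.0000.
P = 1/(1 + 0.0000) = 1.0000.

1.0000


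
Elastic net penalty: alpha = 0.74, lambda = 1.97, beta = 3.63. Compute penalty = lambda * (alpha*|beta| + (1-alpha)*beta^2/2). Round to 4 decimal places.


Compute:
L1 = 0.74 * 3.63 = 2.6862.
L2 = 0.26 * 3.63^2 / 2 = 1.7130.
Penalty = 1.97 * (2.6862 + 1.7130) = 8.6664.

8.6664


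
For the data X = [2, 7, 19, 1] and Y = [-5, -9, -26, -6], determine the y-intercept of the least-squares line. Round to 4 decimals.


Compute b1 = -1.1697 from the OLS formula.
With xbar = 7.2500 and ybar = -11.5000, the intercept is:
b0 = -11.5000 - -1.1697 * 7.2500 = -3.0195.

-3.0195


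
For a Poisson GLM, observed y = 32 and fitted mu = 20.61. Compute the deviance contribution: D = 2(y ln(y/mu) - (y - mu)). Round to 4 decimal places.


y/mu = 32/20.61 = 1.552644 (approx.), and ln(32/20.61) = 0.439960.
y * ln(y/mu) = 32 * 0.439960 = 14.078720.
y - mu = 11.39.
D = 2 * (14.078720 - 11.39) = 5.377440, which rounds to 5.3774.

5.3774


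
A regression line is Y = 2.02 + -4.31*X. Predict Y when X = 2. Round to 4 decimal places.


Predicted value:
Y = 2.02 + (-4.31)(2) = 2.02 + -8.6200 = -6.6000.

-6.6000


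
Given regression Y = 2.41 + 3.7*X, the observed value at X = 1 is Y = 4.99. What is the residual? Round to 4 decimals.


Compute yhat = 2.41 + (3.7)(1) = 6.1100.
Residual = actual - predicted = 4.99 - 6.1100 = -1.1200.

-1.1200


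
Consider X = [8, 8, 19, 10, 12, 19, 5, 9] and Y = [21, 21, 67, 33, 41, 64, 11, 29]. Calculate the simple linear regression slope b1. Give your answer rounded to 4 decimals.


Calculate xbar = 11.2500, ybar = 35.8750.
S_xx = 187.5000, S_xy = 734.2500.
Using b1 = S_xy / S_xx = 734.2500 / 187.5000, we get b1 = 3.9160.

3.9160


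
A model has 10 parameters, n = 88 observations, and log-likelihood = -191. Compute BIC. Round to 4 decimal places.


Compute k*ln(n) = 10*ln(88) = 10*4.477337 = 44.773370.
Then -2*loglik = 382.
BIC = 44.773370 + 382 = 426.773370, which rounds to 426.7734.

426.7734


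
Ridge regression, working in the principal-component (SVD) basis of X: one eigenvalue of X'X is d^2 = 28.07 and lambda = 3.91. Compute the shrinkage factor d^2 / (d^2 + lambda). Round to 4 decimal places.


Compute the denominator: 28.07 + 3.91 = 31.9800.
Shrinkage factor = 28.07 / 31.9800 = 0.8777.

0.8777


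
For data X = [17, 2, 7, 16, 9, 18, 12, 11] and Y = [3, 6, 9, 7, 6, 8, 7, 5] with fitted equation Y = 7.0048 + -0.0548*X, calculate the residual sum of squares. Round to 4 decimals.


Compute predicted values, then residuals = yi - yhat_i.
Residuals: [-3.0732, -0.8952, 2.3788, 0.8720, -0.5116, 1.9816, 0.6528, -1.4020].
SSres = sum(residual^2) = 23.2452.

23.2452


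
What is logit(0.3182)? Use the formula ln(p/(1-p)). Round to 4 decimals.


1 - p = 0.6818.
p/(1-p) = 0.4667.
logit = ln(0.4667) = -0.7621.

-0.7621


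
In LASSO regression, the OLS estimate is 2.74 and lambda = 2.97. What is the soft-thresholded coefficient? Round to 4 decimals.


Absolute value: |2.74| = 2.74.
Compare to lambda = 2.97.
Since |beta| <= lambda, the coefficient is set to 0.

0.0000


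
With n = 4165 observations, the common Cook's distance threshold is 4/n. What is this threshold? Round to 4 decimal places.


The threshold is 4/n.
4/4165 = 0.0010.

0.0010


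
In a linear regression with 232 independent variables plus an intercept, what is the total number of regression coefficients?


Total coefficients = number of predictors + 1 (for the intercept).
= 232 + 1 = 233.

233


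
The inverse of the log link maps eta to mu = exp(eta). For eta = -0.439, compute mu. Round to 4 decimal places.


Apply the inverse link:
mu = e^-0.439 = 0.6447.

0.6447


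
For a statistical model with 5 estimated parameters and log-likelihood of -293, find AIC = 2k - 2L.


Compute:
2k = 2*5 = 10.
-2*loglik = -2*(-293) = 586.
AIC = 10 + 586 = 596.

596


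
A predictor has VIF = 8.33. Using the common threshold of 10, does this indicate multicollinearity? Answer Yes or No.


The threshold is 10.
VIF = 8.33 is < 10.
Multicollinearity indication: No.

No


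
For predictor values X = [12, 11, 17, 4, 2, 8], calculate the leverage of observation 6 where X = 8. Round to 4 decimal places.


Mean of X: xbar = 9.0000.
SXX = 152.0000.
For X = 8: h = 1/6 + (8 - 9.0000)^2/152.0000 = 0.1732.

0.1732


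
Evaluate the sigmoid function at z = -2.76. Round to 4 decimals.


First, exp(2.7600) = 15.7998.
Then sigma(z) = 1/(1 + 15.7998) = 0.0595.

0.0595


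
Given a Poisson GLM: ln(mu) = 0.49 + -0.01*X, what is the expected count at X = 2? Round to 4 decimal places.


Linear predictor: eta = 0.49 + (-0.01)(2) = 0.4700.
Expected count: mu = exp(0.4700) = 1.6000.

1.6000


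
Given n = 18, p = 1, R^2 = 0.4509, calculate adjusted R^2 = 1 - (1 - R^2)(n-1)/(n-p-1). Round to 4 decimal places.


Adjusted R^2 = 1 - (1 - R^2) * (n-1)/(n-p-1).
(1 - R^2) = 0.5491.
(n-1)/(n-p-1) = 17/16.
(1 - R^2) * (n-1) = 0.5491 * 17 = 9.3347.
Divide by (n-p-1): 9.3347 / 16 = 0.5834.
Adj R^2 = 1 - 0.5834 = 0.4166.

0.4166


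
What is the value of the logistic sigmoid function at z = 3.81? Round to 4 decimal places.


exp(-3.8100) = 0.0221.
1 + exp(-z) = 1.0221.
sigmoid = 1/1.0221 = 0.9783.

0.9783


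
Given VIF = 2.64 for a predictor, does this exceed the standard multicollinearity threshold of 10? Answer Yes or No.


Check: VIF = 2.64 vs threshold = 10.
Since 2.64 < 10, the answer is No.

No


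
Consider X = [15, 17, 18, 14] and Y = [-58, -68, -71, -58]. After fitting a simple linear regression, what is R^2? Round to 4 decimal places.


The fitted line is Y = -6.1500 + -3.6000*X.
SSres = 7.1500, SStot = 136.7500.
R^2 = 1 - SSres/SStot = 0.9477.

0.9477


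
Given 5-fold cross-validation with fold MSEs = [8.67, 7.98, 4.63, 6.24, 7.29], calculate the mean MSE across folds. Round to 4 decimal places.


Add all fold MSEs: 34.8100.
Divide by k = 5: 34.8100/5 = 6.9620.

6.9620


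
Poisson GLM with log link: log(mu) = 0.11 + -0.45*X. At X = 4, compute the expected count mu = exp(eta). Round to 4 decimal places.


Compute eta = 0.11 + -0.45 * 4 = -1.6900.
Apply inverse link: mu = e^-1.6900 = 0.1845.

0.1845


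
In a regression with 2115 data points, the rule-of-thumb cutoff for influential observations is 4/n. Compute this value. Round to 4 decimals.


Cook's distance cutoff = 4/n = 4/2115.
= 0.0019.

0.0019


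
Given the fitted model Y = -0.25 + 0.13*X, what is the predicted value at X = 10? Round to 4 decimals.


Substitute X = 10 into the equation:
Y = -0.25 + 0.13 * 10 = -0.25 + 1.3000 = 1.0500.

1.0500


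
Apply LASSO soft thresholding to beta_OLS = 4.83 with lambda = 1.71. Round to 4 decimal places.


Check: |4.83| = 4.83 vs lambda = 1.71.
Since |beta| > lambda, coefficient = sign(beta)*(|beta| - lambda) = 3.1200.
Soft-thresholded coefficient = 3.1200.

3.1200


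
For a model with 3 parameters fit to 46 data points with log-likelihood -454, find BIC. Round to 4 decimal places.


ln(46) = 3.828641.
k * ln(n) = 3 * 3.828641 = 11.485923.
-2L = 908.
BIC = 11.485923 + 908 = 919.485923, which rounds to 919.4859.

919.4859


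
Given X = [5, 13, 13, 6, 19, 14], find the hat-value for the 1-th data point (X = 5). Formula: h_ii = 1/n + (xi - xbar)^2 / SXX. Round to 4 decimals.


Compute xbar = 11.6667 with n = 6 observations.
SXX = 139.3333.
Leverage = 1/6 + (5 - 11.6667)^2/139.3333 = 0.4856.

0.4856


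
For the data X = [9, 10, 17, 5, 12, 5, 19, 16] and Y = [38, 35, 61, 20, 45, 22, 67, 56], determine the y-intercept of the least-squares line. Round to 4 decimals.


First find the slope: b1 = 3.2470.
Means: xbar = 11.6250, ybar = 43.0000.
b0 = ybar - b1 * xbar = 43.0000 - 3.2470 * 11.6250 = 5.2533.

5.2533


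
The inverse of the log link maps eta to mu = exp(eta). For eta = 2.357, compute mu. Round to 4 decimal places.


The inverse log link gives:
mu = exp(2.357) = 10.5592.

10.5592


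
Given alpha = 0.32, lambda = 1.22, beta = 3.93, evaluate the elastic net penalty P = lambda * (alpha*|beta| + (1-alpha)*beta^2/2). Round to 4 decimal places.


alpha * |beta| = 0.32 * 3.93 = 1.2576.
(1-alpha) * beta^2/2 = 0.68 * 15.4449/2 = 5.2513.
Total = 1.22 * (1.2576 + 5.2513) = 7.9408.

7.9408


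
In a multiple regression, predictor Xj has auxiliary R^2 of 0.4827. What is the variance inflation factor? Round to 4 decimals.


Using VIF = 1/(1 - R^2_j):
1 - 0.4827 = 0.5173.
VIF = 1.9331.

1.9331


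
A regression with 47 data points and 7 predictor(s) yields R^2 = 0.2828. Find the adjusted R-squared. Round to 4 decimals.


Plug in: Adj R^2 = 1 - (1 - 0.2828) * 46/39.
= 1 - 0.7172 * 46/39
= 1 - 32.9912 / 39
= 1 - 0.8459 = 0.1541.

0.1541


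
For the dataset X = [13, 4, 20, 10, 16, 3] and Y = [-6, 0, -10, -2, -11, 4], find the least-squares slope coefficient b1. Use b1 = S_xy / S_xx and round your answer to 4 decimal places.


First compute the means: xbar = 11.0000, ybar = -4.1667.
Then S_xx = sum((xi - xbar)^2) = 224.0000.
S_xy = sum((xi - xbar)(yi - ybar)) = -187.0000.
b1 = S_xy / S_xx = -187.0000 / 224.0000 = -0.8348.

-0.8348


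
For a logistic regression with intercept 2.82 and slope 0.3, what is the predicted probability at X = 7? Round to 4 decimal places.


Compute z = 2.82 + (0.3)(7) = 4.9200.
exp(-z) = 0.0073.
P = 1/(1 + 0.0073) = 0.9928.

0.9928


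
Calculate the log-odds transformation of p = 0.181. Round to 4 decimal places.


The odds are p/(1-p) = 0.181 / 0.819 = 0.2210.
logit(p) = ln(0.2210) = -1.5096.

-1.5096


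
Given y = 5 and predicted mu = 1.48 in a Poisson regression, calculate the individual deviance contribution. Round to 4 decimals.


Compute y*ln(y/mu) = 5*ln(5/1.48) = 5*1.217396 = 6.086980.
y - mu = 3.52.
D = 2*(6.086980 - (3.52)) = 5.133960, which rounds to 5.1340.

5.1340


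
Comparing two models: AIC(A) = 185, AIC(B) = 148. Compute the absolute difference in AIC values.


Absolute difference = |185 - 148| = 37.
The model with lower AIC (B) is preferred.

37


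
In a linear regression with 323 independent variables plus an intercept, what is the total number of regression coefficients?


Total coefficients = number of predictors + 1 (for the intercept).
= 323 + 1 = 324.

324


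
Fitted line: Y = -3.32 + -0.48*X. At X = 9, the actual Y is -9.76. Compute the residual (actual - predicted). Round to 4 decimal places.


Predicted = -3.32 + -0.48 * 9 = -7.6400.
Residual = -9.76 - -7.6400 = -2.1200.

-2.1200


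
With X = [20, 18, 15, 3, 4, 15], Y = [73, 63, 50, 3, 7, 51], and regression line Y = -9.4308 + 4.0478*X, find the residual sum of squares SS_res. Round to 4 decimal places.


Predicted values from Y = -9.4308 + 4.0478*X.
Residuals: [1.4748, -0.4296, -1.2862, 0.2874, 0.2396, -0.2862].
SSres = 4.2358.

4.2358


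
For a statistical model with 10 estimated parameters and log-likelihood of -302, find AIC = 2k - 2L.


Compute:
2k = 2*10 = 20.
-2*loglik = -2*(-302) = 604.
AIC = 20 + 604 = 624.

624


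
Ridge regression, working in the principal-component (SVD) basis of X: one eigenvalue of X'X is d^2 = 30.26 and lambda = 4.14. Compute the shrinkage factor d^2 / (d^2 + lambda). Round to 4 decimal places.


Compute the denominator: 30.26 + 4.14 = 34.4000.
Shrinkage factor = 30.26 / 34.4000 = 0.8797.

0.8797


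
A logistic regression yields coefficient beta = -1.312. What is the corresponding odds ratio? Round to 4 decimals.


exp(-1.312) = 0.2693.
So the odds ratio is 0.2693.

0.2693


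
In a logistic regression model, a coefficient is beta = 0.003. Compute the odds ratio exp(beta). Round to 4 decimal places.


exp(0.003) = 1.0030.
So the odds ratio is 1.0030.

1.0030


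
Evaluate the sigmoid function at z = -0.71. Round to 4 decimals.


exp(0.7100) = 2.0340.
1 + exp(-z) = 3.0340.
sigmoid = 1/3.0340 = 0.3296.

0.3296


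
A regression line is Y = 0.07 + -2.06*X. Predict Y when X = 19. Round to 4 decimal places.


Predicted value:
Y = 0.07 + (-2.06)(19) = 0.07 + -39.1400 = -39.0700.

-39.0700


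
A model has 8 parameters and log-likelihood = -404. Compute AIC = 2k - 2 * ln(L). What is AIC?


AIC = 2*8 - 2*(-404).
= 16 + 808 = 824.

824


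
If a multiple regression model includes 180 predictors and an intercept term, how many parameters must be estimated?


Each predictor gets one coefficient, plus one intercept.
Total parameters = 180 + 1 = 181.

181


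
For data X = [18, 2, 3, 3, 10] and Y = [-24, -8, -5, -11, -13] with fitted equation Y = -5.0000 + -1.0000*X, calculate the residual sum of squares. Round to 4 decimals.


For each point, residual = actual - predicted.
Residuals: [-1.0000, -1.0000, 3.0000, -3.0000, 2.0000].
Sum of squared residuals = 24.0000.

24.0000


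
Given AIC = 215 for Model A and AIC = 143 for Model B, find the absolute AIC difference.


Absolute difference = |215 - 143| = 72.
The model with lower AIC (B) is preferred.

72


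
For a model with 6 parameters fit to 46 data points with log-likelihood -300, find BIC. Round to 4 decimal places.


ln(46) = 3.828641.
k * ln(n) = 6 * 3.828641 = 22.971846.
-2L = 600.
BIC = 22.971846 + 600 = 622.971846, which rounds to 622.9718.

622.9718


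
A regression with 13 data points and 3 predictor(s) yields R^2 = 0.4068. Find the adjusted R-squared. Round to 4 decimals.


Plug in: Adj R^2 = 1 - (1 - 0.4068) * 12/9.
= 1 - 0.5932 * 12/9
= 1 - 7.1184 / 9
= 1 - 0.7909 = 0.2091.

0.2091


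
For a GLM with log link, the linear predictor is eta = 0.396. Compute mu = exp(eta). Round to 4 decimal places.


The inverse log link gives:
mu = exp(0.396) = 1.4859.

1.4859


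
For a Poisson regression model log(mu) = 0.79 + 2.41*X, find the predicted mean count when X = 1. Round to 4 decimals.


eta = 0.79 + 2.41 * 1 = 3.2000.
mu = exp(3.2000) = 24.5325.

24.5325


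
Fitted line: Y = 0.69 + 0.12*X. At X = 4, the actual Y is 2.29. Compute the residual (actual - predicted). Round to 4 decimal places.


Compute yhat = 0.69 + (0.12)(4) = 1.1700.
Residual = actual - predicted = 2.29 - 1.1700 = 1.1200.

1.1200


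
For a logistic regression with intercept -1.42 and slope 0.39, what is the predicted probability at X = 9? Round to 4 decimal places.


Compute z = -1.42 + (0.39)(9) = 2.0900.
exp(-z) = 0.1237.
P = 1/(1 + 0.1237) = 0.8899.

0.8899


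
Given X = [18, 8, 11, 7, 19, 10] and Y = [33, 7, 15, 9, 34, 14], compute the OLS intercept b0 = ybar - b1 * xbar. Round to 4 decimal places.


The slope is b1 = 2.3032.
Sample means are xbar = 12.1667 and ybar = 18.6667.
Intercept: b0 = 18.6667 - (2.3032)(12.1667) = -9.3554.

-9.3554


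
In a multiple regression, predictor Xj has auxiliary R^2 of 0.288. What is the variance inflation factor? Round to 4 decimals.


Using VIF = 1/(1 - R^2_j):
1 - 0.288 = 0.712.
VIF = 1.4045.

1.4045


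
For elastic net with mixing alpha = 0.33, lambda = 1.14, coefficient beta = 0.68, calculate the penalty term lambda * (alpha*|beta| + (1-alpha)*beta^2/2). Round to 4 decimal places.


alpha * |beta| = 0.33 * 0.68 = 0.2244.
(1-alpha) * beta^2/2 = 0.67 * 0.4624/2 = 0.1549.
Total = 1.14 * (0.2244 + 0.1549) = 0.4324.

0.4324


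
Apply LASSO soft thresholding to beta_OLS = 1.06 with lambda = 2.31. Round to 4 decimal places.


Check: |1.06| = 1.06 vs lambda = 2.31.
Since |beta| <= lambda, the coefficient is set to 0.
Soft-thresholded coefficient = 0.0000.

0.0000


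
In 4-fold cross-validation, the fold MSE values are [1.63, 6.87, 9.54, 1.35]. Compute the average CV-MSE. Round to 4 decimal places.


Total MSE across folds = 19.3900.
CV-MSE = 19.3900/4 = 4.8475.

4.8475


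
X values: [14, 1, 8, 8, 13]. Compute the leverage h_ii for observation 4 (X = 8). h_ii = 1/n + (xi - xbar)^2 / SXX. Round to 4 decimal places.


Compute xbar = 8.8000 with n = 5 observations.
SXX = 106.8000.
Leverage = 1/5 + (8 - 8.8000)^2/106.8000 = 0.2060.

0.2060


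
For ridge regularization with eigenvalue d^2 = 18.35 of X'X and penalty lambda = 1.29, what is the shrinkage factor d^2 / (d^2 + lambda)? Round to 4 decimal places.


Compute the denominator: 18.35 + 1.29 = 19.6400.
Shrinkage factor = 18.35 / 19.6400 = 0.9343.

0.9343


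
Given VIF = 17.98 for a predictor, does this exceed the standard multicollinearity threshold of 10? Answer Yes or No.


Check: VIF = 17.98 vs threshold = 10.
Since 17.98 >= 10, the answer is Yes.

Yes


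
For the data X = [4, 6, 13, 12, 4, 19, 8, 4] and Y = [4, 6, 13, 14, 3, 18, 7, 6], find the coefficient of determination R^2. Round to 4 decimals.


Fit the OLS line: b0 = 0.4487, b1 = 0.9630.
SSres = 10.5883.
SStot = 204.8750.
R^2 = 1 - 10.5883/204.8750 = 0.9483.

0.9483


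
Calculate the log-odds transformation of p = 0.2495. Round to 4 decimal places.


Compute the odds: 0.2495/0.7505 = 0.3324.
Take the natural log: ln(0.3324) = -1.1013.

-1.1013


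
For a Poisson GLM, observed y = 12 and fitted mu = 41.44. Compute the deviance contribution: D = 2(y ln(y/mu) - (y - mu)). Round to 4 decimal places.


y/mu = 12/41.44 = 0.289575 (approx.), and ln(12/41.44) = -1.239340.
y * ln(y/mu) = 12 * -1.239340 = -14.872080.
y - mu = -29.44.
D = 2 * (-14.872080 - -29.44) = 29.135840, which rounds to 29.1358.

29.1358


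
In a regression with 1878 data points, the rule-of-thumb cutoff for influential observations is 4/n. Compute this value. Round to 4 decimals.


Cook's distance cutoff = 4/n = 4/1878.
= 0.0021.

0.0021


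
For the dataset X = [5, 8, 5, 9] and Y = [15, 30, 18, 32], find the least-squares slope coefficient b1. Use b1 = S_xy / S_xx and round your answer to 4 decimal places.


First compute the means: xbar = 6.7500, ybar = 23.7500.
Then S_xx = sum((xi - xbar)^2) = 12.7500.
S_xy = sum((xi - xbar)(yi - ybar)) = 51.7500.
b1 = S_xy / S_xx = 51.7500 / 12.7500 = 4.0588.

4.0588


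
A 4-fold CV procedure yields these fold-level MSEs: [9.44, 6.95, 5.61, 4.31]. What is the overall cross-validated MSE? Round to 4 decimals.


Total MSE across folds = 26.3100.
CV-MSE = 26.3100/4 = 6.5775.

6.5775


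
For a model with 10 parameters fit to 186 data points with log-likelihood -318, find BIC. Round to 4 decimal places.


k * ln(n) = 10 * ln(186) = 10 * 5.225747 = 52.257470.
-2 * loglik = -2 * (-318) = 636.
BIC = 52.257470 + 636 = 688.257470, which rounds to 688.2575.

688.2575


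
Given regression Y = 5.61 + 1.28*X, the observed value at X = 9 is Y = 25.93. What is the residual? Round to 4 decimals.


Predicted = 5.61 + 1.28 * 9 = 17.1300.
Residual = 25.93 - 17.1300 = 8.8000.

8.8000


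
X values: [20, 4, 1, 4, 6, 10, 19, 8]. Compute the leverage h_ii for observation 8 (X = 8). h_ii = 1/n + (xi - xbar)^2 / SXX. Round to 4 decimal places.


Mean of X: xbar = 9.0000.
SXX = 346.0000.
For X = 8: h = 1/8 + (8 - 9.0000)^2/346.0000 = 0.1279.

0.1279


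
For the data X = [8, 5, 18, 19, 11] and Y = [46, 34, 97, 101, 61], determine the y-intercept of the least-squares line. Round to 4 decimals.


First find the slope: b1 = 4.8952.
Means: xbar = 12.2000, ybar = 67.8000.
b0 = ybar - b1 * xbar = 67.8000 - 4.8952 * 12.2000 = 8.0782.

8.0782


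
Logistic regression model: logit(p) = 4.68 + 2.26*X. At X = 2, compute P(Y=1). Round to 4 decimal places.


Linear predictor: z = 4.68 + 2.26 * 2 = 9.2000.
P = 1/(1 + exp(-9.2000)) = 1/(1 + 0.0001) = 0.9999.

0.9999


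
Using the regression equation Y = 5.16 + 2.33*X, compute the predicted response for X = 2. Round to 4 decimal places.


Substitute X = 2 into the equation:
Y = 5.16 + 2.33 * 2 = 5.16 + 4.6600 = 9.8200.

9.8200


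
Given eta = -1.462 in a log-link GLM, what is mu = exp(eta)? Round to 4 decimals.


mu = exp(eta) = exp(-1.462).
= 0.2318.

0.2318


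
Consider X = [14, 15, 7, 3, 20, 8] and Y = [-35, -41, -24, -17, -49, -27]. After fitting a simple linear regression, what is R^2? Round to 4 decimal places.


The fitted line is Y = -11.2566 + -1.8725*X.
SSres = 9.6681, SStot = 692.8333.
R^2 = 1 - SSres/SStot = 0.9860.

0.9860


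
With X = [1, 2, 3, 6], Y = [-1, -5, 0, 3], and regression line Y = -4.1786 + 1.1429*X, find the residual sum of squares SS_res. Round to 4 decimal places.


Compute predicted values, then residuals = yi - yhat_i.
Residuals: [2.0357, -3.1072, 0.7499, 0.3212].
SSres = sum(residual^2) = 14.4643.

14.4643


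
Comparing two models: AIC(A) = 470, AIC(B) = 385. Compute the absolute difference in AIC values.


Absolute difference = |470 - 385| = 85.
The model with lower AIC (B) is preferred.

85


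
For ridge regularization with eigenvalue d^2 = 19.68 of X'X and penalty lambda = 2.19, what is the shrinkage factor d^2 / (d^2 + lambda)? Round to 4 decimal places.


Compute the denominator: 19.68 + 2.19 = 21.8700.
Shrinkage factor = 19.68 / 21.8700 = 0.8999.

0.8999


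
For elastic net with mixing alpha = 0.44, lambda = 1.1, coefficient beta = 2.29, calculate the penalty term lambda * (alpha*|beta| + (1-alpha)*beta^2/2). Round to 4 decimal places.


Compute:
L1 = 0.44 * 2.29 = 1.0076.
L2 = 0.56 * 2.29^2 / 2 = 1.4683.
Penalty = 1.1 * (1.0076 + 1.4683) = 2.7235.

2.7235


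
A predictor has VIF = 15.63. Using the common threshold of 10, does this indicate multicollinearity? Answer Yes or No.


The threshold is 10.
VIF = 15.63 is >= 10.
Multicollinearity indication: Yes.

Yes


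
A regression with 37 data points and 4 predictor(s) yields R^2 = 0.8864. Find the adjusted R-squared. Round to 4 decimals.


Using the formula:
(1 - 0.8864) = 0.1136.
Multiply by 36/32: 0.1136 * 36 = 4.0896, then 4.0896 / 32 = 0.1278.
Adj R^2 = 1 - 0.1278 = 0.8722.

0.8722


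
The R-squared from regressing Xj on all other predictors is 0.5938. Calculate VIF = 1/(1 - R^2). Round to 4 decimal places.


Using VIF = 1/(1 - R^2_j):
1 - 0.5938 = 0.4062.
VIF = 2.4618.

2.4618


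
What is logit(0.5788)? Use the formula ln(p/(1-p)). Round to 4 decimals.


Compute the odds: 0.5788/0.4212 = 1.3742.
Take the natural log: ln(1.3742) = 0.3178.

0.3178


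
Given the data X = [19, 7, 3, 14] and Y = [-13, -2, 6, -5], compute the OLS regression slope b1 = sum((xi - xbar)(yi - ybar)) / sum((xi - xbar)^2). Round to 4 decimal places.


The sample means are xbar = 10.7500 and ybar = -3.5000.
Compute S_xx = 152.7500 and S_xy = -162.5000.
Slope b1 = S_xy / S_xx = -162.5000 / 152.7500 = -1.0638.

-1.0638


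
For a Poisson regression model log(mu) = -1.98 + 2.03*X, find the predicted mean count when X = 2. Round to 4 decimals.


Compute eta = -1.98 + 2.03 * 2 = 2.0800.
Apply inverse link: mu = e^2.0800 = 8.0045.

8.0045


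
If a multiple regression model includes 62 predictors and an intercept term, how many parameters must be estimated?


Total coefficients = number of predictors + 1 (for the intercept).
= 62 + 1 = 63.

63


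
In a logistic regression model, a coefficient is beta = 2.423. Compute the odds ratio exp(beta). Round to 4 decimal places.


The odds ratio is computed as:
OR = e^(2.423) = 11.2796.

11.2796
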